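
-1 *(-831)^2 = -690561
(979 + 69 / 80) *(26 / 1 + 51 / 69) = 9641847/368 = 26200.67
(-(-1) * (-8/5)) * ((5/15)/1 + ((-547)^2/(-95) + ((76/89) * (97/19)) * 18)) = 4913.22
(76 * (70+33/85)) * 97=44106676/85 = 518902.07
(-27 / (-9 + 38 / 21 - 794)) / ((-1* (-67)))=567/1127275 = 0.00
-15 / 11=-1.36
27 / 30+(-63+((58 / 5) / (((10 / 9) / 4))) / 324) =-27887/450 = -61.97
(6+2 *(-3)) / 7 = 0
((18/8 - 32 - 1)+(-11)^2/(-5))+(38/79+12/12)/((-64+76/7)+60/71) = -62717067/1140760 = -54.98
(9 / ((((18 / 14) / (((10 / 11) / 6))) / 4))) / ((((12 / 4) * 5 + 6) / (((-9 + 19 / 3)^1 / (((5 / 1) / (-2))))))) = 64/297 = 0.22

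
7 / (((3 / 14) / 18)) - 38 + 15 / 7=3865/7 = 552.14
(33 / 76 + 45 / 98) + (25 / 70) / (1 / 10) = 16627/3724 = 4.46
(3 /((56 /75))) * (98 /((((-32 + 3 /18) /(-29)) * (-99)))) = -3.62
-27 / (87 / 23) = -207/29 = -7.14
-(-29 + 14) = 15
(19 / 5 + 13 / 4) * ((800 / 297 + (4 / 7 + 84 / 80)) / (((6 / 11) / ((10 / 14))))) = 8432693/211680 = 39.84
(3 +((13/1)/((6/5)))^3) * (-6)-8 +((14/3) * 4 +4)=-7631.81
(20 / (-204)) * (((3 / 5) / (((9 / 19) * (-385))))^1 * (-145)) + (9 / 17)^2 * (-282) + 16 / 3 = -14770729/200277 = -73.75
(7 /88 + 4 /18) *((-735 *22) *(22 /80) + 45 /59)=-83590489/62304 = -1341.66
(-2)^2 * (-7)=-28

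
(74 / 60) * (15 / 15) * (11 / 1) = 407/30 = 13.57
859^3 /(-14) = -633839779/14 = -45274269.93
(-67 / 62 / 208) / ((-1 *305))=67/3933280 = 0.00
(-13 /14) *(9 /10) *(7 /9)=-13/20 = -0.65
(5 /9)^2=25/81 = 0.31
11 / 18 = 0.61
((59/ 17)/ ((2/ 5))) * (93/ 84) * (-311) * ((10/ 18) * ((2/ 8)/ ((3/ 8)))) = -14220475/12852 = -1106.48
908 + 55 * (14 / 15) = 959.33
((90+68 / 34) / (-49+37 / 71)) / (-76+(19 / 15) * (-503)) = 48990/18409537 = 0.00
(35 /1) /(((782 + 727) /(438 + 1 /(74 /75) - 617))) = -460985/111666 = -4.13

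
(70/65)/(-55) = -14/715 = -0.02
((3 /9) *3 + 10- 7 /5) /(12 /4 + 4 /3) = 144/65 = 2.22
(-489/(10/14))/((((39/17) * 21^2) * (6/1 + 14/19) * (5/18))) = -52649/145600 = -0.36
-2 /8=-1/4 = -0.25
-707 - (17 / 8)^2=-45537/64 = -711.52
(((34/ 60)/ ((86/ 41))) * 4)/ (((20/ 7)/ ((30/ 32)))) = 0.35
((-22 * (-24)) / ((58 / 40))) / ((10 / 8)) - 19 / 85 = 717529/2465 = 291.09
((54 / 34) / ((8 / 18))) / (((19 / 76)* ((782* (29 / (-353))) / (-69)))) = 257337/16762 = 15.35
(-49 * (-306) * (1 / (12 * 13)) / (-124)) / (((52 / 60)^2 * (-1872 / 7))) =437325/113330048 = 0.00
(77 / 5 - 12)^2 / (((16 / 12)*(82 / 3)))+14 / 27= 0.84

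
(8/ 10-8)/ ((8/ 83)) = -747/10 = -74.70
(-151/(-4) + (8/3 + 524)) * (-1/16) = -6773/192 = -35.28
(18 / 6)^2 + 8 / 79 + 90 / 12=2623/158 = 16.60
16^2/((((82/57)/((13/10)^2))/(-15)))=-924768/205 = -4511.06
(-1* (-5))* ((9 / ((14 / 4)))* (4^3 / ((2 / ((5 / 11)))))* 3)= 43200/77 = 561.04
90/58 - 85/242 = 8425/7018 = 1.20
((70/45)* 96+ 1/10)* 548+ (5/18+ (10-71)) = 81828.74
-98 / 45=-2.18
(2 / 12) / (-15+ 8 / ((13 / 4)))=-13/978 = -0.01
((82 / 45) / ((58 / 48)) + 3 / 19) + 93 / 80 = 374033/132240 = 2.83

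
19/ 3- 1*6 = 1/3 = 0.33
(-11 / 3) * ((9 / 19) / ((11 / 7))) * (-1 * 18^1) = 378/19 = 19.89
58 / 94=29/47 = 0.62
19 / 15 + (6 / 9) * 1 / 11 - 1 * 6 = -257/55 = -4.67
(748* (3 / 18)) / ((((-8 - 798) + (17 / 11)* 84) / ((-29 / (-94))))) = -59653/1048758 = -0.06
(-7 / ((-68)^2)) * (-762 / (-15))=-889/11560 = -0.08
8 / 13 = 0.62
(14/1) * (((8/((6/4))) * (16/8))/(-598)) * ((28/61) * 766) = -4804352/54717 = -87.80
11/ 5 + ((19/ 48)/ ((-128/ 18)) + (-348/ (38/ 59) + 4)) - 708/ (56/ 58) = -863087633/680960 = -1267.46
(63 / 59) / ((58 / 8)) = 252/1711 = 0.15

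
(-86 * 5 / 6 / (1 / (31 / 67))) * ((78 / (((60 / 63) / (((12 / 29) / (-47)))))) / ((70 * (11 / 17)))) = 2651337/5022655 = 0.53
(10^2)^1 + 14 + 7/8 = 919/8 = 114.88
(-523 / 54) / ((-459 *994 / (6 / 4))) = 523/16424856 = 0.00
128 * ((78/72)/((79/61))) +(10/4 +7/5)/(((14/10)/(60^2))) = 16815032/1659 = 10135.64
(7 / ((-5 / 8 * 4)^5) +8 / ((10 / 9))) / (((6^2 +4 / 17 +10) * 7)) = 189346/8596875 = 0.02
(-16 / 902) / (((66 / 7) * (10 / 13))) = -182/74415 = 0.00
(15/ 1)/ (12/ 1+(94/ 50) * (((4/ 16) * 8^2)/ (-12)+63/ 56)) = 1800/1393 = 1.29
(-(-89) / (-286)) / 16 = -89/4576 = -0.02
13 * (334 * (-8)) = -34736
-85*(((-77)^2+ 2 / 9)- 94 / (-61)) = -276759065/549 = -504114.87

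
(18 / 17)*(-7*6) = -756/17 = -44.47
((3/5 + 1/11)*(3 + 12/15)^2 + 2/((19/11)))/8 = 72723/52250 = 1.39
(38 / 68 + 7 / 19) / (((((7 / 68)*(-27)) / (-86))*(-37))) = -103028/132867 = -0.78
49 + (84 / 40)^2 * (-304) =-32291/25 = -1291.64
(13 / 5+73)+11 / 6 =2323/30 = 77.43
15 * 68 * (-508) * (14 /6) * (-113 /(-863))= -136621520/863 = -158309.99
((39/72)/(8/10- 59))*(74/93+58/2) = -180115/649512 = -0.28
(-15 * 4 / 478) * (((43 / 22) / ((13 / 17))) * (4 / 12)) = -0.11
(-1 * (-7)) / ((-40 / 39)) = -273/40 = -6.82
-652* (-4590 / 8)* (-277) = -103621545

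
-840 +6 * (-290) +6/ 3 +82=-2496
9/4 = 2.25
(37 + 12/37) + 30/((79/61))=60.49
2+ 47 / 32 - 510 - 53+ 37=-16721/32 = -522.53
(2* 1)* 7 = 14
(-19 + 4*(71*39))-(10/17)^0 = 11056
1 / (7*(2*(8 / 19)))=19/112 = 0.17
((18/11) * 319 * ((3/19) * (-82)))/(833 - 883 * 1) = 64206/475 = 135.17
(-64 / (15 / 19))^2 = 6571.80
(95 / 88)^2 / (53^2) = 9025/21752896 = 0.00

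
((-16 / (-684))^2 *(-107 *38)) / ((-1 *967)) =3424/1488213 = 0.00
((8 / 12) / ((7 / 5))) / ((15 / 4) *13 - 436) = -40/32529 = 0.00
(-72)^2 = 5184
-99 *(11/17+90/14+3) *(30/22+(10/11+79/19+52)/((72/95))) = -76467.74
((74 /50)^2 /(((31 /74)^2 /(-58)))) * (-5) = 434805352/120125 = 3619.61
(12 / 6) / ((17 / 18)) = 36/17 = 2.12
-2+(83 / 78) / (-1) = -239/78 = -3.06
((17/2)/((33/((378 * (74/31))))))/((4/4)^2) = 79254/341 = 232.42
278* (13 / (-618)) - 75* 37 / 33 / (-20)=-22343/13596 = -1.64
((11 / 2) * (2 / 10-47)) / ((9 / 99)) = -14157/5 = -2831.40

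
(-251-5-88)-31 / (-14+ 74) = -20671/60 = -344.52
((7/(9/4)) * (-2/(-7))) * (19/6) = 76/27 = 2.81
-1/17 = -0.06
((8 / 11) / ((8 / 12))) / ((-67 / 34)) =-408/737 = -0.55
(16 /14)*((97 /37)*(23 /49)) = 17848/12691 = 1.41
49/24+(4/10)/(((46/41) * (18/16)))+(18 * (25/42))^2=117.15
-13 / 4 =-3.25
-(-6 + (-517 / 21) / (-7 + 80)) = 9715/1533 = 6.34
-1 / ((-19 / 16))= 16/19 = 0.84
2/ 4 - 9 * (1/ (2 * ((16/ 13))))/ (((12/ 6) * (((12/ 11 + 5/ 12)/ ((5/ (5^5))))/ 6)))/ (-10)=4986583/9950000 = 0.50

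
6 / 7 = 0.86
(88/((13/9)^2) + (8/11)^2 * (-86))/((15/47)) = -3181336/306735 = -10.37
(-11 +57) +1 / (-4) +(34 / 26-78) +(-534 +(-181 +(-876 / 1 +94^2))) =375131/52 = 7214.06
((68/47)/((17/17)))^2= 4624/2209 = 2.09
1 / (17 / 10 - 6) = -10/43 = -0.23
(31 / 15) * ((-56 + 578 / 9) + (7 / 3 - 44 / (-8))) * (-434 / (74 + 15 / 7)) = -189.13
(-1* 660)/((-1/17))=11220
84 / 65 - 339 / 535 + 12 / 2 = 46311/6955 = 6.66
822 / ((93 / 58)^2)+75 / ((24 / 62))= 5921269/11532 = 513.46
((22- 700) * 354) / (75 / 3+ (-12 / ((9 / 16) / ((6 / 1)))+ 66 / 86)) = 2580129/1099 = 2347.71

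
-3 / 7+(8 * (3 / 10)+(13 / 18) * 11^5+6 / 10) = 14655965/126 = 116317.18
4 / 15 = 0.27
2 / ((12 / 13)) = 13/6 = 2.17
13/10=1.30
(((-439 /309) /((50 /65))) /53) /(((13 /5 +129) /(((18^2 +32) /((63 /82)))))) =-41649686/339446079 = -0.12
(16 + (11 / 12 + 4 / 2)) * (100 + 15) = 26105/12 = 2175.42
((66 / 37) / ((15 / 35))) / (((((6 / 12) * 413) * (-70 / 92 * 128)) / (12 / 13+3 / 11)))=-3933/15892240 = 0.00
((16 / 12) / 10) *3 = 2/5 = 0.40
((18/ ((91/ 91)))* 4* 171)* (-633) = -7793496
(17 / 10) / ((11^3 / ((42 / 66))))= 119/146410 = 0.00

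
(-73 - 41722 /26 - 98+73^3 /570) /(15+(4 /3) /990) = -801965241/11004838 = -72.87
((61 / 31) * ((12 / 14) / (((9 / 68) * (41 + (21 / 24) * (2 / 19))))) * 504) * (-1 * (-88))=443869184/32271 = 13754.43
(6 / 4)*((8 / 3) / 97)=4/97 = 0.04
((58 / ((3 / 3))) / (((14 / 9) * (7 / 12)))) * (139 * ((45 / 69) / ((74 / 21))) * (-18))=-29598.11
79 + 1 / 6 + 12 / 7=3397/42 = 80.88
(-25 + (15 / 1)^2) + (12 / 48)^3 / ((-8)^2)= 819201/4096 = 200.00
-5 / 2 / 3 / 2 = -5/12 = -0.42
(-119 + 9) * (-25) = 2750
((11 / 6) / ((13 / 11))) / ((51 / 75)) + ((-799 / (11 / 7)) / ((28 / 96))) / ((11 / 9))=-1424.03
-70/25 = -14/5 = -2.80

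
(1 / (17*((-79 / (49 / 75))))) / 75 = -49/7554375 = 0.00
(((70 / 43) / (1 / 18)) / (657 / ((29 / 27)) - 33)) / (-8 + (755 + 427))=3045/70599077 = 0.00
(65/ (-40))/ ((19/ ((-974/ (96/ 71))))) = 449501/7296 = 61.61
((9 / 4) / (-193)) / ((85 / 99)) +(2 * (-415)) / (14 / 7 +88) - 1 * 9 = -10769699/590580 = -18.24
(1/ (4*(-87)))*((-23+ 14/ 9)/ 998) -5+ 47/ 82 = -567313171/128155176 = -4.43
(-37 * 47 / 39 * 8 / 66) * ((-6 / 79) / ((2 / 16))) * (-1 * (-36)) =1335552/11297 = 118.22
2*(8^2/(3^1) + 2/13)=42.97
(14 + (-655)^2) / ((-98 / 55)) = -23597145/98 = -240787.19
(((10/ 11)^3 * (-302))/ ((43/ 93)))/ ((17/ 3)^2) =-252774000/16540337 = -15.28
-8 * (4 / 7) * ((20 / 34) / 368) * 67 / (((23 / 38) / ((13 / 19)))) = -34840/62951 = -0.55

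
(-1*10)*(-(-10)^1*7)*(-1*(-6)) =-4200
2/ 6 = 1/3 = 0.33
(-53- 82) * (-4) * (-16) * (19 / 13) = -164160/13 = -12627.69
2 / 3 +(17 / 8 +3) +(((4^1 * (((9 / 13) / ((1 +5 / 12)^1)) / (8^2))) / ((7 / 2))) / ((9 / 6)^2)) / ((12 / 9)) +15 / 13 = 257981/37128 = 6.95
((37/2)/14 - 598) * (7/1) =-16707/4 = -4176.75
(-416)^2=173056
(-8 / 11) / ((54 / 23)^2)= -1058/8019 = -0.13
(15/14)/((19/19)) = 15/14 = 1.07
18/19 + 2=56/19 = 2.95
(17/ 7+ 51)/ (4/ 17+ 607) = 6358/72261 = 0.09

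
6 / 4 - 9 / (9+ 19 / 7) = 30/41 = 0.73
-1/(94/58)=-29/47 = -0.62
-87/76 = -1.14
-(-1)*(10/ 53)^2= 100/2809 = 0.04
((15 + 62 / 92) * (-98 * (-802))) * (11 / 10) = 155836219/115 = 1355097.56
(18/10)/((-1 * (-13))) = 0.14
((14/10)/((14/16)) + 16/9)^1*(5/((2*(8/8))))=76/9 = 8.44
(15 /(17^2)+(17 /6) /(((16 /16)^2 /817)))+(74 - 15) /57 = 25433437/10982 = 2315.92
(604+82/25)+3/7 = 106349/175 = 607.71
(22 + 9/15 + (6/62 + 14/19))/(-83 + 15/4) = -276048/933565 = -0.30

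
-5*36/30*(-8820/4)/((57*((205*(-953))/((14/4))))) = -3087/742387 = 0.00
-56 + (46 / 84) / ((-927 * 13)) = -28343975/506142 = -56.00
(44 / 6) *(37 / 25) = 814/75 = 10.85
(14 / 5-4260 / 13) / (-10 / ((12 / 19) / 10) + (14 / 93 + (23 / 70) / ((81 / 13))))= 742382172/361328773 = 2.05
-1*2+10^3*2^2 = 3998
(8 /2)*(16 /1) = 64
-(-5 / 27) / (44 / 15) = 25/396 = 0.06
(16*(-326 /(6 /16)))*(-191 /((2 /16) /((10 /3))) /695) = 127520768/1251 = 101935.07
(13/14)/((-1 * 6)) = -0.15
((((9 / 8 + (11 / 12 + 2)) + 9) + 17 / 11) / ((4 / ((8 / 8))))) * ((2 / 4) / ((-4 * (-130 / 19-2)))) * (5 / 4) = 365845/5677056 = 0.06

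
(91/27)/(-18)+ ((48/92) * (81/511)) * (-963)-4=-478830851/5711958 = -83.83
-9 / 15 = -0.60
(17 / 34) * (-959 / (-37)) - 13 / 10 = 2157/185 = 11.66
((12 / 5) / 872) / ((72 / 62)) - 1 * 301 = -3937049/13080 = -301.00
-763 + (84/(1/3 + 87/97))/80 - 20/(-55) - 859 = -127652859/78760 = -1620.78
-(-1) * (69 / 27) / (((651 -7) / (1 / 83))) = 1/20916 = 0.00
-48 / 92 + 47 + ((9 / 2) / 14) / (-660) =6584971/141680 = 46.48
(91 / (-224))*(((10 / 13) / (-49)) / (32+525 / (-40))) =5/14798 = 0.00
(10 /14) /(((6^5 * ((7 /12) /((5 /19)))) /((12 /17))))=25/854658 = 0.00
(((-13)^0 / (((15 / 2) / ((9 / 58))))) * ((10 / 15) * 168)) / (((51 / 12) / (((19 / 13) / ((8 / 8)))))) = 25536/32045 = 0.80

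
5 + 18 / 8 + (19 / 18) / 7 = 1865/252 = 7.40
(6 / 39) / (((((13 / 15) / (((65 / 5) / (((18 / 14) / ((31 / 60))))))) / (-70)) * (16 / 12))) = -7595/156 = -48.69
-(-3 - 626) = 629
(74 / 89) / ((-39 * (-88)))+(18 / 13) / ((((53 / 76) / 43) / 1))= 85.38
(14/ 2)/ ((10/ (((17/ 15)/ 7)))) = 17/150 = 0.11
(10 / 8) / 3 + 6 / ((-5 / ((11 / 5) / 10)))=229/1500 = 0.15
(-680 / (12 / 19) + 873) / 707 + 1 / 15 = -0.22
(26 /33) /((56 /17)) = 221/924 = 0.24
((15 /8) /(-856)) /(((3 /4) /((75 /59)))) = -375/101008 = 0.00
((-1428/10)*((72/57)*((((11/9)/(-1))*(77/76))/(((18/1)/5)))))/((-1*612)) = -5929/58482 = -0.10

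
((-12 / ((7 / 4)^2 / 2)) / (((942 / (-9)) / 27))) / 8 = 1944/7693 = 0.25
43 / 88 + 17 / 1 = 1539/88 = 17.49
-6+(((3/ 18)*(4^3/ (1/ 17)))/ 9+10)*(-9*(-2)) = 1610/3 = 536.67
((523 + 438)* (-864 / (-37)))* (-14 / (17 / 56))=-650958336/629 = -1034909.91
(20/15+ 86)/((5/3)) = 262/5 = 52.40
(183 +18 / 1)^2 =40401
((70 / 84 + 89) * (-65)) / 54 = -35035/324 = -108.13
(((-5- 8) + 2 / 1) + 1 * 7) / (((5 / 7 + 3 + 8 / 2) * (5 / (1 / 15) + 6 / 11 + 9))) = -77/12555 = -0.01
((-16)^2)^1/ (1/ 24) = 6144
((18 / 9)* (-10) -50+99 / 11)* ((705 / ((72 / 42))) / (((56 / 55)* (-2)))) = 788425/64 = 12319.14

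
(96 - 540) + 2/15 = -6658/15 = -443.87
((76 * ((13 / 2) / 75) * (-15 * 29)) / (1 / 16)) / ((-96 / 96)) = 229216/5 = 45843.20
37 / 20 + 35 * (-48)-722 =-48003/20 = -2400.15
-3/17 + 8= 133/17 = 7.82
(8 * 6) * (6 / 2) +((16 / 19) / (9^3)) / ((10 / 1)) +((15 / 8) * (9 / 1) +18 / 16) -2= 160.00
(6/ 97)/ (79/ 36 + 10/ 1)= 216/42583 = 0.01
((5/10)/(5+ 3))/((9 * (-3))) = -1/432 = 0.00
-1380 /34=-690/17 = -40.59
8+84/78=118/13 = 9.08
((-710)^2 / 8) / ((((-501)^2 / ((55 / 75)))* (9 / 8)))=1109020/6777027 = 0.16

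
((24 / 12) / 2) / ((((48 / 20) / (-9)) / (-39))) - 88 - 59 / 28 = 393/7 = 56.14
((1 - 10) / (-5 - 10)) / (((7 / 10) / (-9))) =-54/7 = -7.71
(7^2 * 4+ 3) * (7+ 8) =2985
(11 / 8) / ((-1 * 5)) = -11/40 = -0.28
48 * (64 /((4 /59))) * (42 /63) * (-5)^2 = 755200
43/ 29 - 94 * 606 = -1651913/29 = -56962.52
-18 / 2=-9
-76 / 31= -2.45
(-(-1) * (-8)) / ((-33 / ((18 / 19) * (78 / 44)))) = 936/2299 = 0.41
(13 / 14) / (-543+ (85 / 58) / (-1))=-377/221053 = 0.00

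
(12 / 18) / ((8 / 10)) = 5/6 = 0.83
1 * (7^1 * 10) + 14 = 84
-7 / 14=-1/2 = -0.50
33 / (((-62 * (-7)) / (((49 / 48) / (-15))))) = -77/14880 = -0.01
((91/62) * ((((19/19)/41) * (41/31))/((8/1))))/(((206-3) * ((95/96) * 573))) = 26/505683005 = 0.00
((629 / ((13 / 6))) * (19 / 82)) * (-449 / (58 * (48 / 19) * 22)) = -101953981/10881728 = -9.37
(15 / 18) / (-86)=-5/516 = -0.01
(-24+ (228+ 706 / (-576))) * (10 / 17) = 291995/2448 = 119.28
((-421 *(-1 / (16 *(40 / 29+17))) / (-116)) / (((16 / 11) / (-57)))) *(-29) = -7655043/545792 = -14.03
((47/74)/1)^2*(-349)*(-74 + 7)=9432.62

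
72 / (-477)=-8/53 = -0.15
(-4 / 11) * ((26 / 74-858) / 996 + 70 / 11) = -2230577/1114773 = -2.00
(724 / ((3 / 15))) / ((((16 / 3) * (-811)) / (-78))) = 105885/1622 = 65.28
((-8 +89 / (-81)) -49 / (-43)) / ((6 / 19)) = -263359/10449 = -25.20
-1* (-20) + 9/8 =169/8 = 21.12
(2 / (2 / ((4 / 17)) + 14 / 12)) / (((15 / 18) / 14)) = 504/145 = 3.48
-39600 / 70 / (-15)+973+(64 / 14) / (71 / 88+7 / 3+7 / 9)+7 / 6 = 18860923/18618 = 1013.05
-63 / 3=-21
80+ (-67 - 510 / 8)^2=274809/16 = 17175.56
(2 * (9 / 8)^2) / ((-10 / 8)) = -81/40 = -2.02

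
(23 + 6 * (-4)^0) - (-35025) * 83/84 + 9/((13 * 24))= 25215783/728 = 34637.06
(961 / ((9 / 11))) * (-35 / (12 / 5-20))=168175/72 = 2335.76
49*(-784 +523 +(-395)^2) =7632436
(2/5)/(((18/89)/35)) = 623/9 = 69.22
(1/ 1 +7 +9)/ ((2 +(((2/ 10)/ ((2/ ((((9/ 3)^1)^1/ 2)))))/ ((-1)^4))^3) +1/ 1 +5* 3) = 136000/144027 = 0.94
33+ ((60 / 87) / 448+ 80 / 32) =35.50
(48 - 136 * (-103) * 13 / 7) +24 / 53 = 9669488/371 = 26063.31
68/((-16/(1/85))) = -1/20 = -0.05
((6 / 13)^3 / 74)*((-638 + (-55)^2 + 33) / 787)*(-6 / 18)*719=-62639280/63974443 = -0.98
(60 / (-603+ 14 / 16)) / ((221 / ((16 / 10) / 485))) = -768/516310145 = 0.00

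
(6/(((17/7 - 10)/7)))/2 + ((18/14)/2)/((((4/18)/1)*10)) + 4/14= -4661/2120 = -2.20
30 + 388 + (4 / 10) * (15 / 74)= 15469/37 = 418.08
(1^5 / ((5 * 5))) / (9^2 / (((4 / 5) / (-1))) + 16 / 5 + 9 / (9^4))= -2916/7147745 = 0.00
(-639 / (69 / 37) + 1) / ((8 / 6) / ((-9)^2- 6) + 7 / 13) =-22984650/37421 = -614.22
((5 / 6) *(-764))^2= 3648100/9 = 405344.44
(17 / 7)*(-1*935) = -15895/7 = -2270.71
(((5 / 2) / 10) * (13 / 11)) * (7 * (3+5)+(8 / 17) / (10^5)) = 154700013/9350000 = 16.55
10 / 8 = 5/4 = 1.25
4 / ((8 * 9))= 1/18 = 0.06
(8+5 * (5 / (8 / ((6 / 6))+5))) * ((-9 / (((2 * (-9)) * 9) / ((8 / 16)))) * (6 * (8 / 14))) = 86/91 = 0.95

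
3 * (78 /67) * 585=136890/67 = 2043.13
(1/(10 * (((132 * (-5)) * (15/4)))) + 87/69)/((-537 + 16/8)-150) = -717727/389936250 = 0.00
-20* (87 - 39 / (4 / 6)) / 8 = -285/4 = -71.25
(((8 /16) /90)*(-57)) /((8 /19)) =-361/480 = -0.75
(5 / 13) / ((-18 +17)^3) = -0.38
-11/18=-0.61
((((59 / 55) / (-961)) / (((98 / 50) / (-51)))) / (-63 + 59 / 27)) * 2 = -406215/425260759 = 0.00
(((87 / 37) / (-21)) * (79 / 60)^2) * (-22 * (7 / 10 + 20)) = 45790217/518000 = 88.40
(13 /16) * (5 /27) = 0.15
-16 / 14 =-8/7 = -1.14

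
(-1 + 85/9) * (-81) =-684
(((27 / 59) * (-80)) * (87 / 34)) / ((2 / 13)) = -610740/1003 = -608.91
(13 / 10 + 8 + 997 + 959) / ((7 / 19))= 373407/70 = 5334.39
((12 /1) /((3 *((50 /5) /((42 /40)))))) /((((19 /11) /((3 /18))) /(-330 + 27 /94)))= -2386461/178600 = -13.36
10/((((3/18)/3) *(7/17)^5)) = 255574260/16807 = 15206.42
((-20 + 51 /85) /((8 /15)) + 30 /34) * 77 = -371679/136 = -2732.93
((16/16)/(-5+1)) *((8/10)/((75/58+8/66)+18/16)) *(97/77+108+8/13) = -15309912/1769131 = -8.65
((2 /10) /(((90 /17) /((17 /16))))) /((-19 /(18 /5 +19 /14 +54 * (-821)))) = 896776537/9576000 = 93.65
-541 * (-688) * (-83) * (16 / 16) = -30893264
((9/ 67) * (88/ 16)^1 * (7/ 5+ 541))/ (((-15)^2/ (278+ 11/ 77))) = 29041452/58625 = 495.38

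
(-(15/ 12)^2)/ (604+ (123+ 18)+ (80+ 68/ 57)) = -1425/753488 = 0.00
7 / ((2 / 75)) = 525/2 = 262.50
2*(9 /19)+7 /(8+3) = 331/209 = 1.58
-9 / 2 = -4.50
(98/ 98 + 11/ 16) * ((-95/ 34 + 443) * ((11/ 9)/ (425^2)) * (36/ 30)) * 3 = 0.02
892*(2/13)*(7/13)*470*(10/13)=58693600/2197 = 26715.34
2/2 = 1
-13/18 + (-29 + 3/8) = -2113/72 = -29.35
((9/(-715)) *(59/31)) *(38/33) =-6726/243815 = -0.03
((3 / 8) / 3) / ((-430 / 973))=-0.28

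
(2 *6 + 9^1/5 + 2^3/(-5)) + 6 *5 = 211/5 = 42.20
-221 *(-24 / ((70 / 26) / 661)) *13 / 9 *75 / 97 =987507560/679 = 1454355.76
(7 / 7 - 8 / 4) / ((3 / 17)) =-17/3 = -5.67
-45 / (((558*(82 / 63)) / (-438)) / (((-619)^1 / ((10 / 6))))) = -25621029/2542 = -10079.08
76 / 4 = 19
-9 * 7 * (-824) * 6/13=311472/13 = 23959.38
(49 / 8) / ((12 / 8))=49/12 = 4.08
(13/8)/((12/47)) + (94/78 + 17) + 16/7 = 78203/2912 = 26.86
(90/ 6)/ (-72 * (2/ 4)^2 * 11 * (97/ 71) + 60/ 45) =-3195/57334 = -0.06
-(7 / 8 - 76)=601/8 = 75.12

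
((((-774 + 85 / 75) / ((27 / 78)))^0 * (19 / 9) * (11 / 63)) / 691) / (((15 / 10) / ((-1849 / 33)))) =-70262/3526173 = -0.02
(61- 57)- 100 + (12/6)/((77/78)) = -7236/77 = -93.97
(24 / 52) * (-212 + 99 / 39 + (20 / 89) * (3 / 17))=-24714714/255697 = -96.66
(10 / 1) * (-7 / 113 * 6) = -420/113 = -3.72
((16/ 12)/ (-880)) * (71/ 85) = -71/56100 = 0.00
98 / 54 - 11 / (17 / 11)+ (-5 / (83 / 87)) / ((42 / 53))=-6355723/533358 = -11.92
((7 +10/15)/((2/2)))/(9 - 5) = 1.92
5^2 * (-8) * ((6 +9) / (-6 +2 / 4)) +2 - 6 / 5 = 30044/55 = 546.25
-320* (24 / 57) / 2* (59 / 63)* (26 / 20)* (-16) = 1570816/1197 = 1312.29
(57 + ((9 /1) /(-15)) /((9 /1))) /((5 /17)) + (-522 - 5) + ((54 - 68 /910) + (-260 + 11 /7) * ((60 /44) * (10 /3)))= -109172317/75075 = -1454.18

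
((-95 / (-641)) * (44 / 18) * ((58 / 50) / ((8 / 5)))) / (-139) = -6061/3207564 = 0.00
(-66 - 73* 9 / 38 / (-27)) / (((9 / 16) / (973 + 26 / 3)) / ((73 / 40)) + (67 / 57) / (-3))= 50584839/302999 = 166.95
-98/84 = -7/6 = -1.17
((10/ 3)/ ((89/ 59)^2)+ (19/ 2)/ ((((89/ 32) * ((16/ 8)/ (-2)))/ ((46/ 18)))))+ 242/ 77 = -2056648/499023 = -4.12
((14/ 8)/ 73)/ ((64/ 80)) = 35/1168 = 0.03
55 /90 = 11/18 = 0.61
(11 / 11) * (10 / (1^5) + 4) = 14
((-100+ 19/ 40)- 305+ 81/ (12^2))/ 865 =-32317/69200 = -0.47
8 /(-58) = -4/29 = -0.14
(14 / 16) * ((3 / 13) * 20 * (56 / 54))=490/117 = 4.19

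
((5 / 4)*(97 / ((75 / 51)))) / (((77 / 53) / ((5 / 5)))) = 87397/1540 = 56.75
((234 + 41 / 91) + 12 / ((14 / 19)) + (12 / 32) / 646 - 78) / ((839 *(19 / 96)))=487416390/468553813 = 1.04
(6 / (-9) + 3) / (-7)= -1/3 = -0.33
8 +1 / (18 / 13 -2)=51/8 = 6.38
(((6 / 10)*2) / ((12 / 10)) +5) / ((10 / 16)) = 48/5 = 9.60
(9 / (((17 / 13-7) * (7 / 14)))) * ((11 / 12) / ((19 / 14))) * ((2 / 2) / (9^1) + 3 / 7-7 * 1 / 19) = -29315/80142 = -0.37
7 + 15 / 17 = 134/17 = 7.88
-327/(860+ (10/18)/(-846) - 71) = -2489778/6007441 = -0.41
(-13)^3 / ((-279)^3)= 2197/21717639 = 0.00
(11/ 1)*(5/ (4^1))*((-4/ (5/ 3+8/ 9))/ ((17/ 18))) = -8910/391 = -22.79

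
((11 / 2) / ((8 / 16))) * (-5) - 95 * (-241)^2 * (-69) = 380720900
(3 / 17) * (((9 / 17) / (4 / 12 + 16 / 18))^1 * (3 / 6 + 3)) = 1701/6358 = 0.27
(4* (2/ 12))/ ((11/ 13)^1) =26/33 = 0.79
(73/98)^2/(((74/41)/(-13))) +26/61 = -154783681/43352456 = -3.57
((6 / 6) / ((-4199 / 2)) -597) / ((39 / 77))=-193023985/163761 = -1178.69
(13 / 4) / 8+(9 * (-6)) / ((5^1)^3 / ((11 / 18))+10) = 1459/9440 = 0.15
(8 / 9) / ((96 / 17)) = 17/108 = 0.16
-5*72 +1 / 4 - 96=-1823/4 = -455.75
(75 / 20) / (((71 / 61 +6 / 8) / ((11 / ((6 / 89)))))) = 319.69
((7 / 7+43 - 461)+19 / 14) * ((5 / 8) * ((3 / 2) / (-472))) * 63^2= 49490595/15104 = 3276.65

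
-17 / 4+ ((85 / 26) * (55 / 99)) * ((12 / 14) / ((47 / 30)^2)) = -2907323/804076 = -3.62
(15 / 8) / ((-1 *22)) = -15/176 = -0.09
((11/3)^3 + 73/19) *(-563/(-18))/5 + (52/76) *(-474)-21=-59585/4617 = -12.91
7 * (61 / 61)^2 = 7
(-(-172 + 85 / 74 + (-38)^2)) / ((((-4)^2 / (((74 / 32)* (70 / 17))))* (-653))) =3297455/2841856 = 1.16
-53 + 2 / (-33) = -1751/33 = -53.06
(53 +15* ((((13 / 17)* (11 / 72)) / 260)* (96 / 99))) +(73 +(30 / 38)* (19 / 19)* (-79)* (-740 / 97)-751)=-42069332/281979 = -149.19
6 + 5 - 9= 2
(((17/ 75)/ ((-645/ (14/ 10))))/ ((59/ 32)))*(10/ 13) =-7616/37103625 = 0.00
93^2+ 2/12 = 51895/6 = 8649.17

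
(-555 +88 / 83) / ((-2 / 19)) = 873563/166 = 5262.43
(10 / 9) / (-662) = -5/2979 = 0.00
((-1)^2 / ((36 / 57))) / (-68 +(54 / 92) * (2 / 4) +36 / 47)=-20539/868353 = -0.02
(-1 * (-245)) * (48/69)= 3920/23 = 170.43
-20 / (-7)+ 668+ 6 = 4738/7 = 676.86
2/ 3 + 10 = 32/3 = 10.67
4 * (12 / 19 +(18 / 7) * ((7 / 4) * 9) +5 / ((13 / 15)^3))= 8150322/41743 = 195.25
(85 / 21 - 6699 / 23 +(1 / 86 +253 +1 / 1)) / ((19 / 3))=-5.24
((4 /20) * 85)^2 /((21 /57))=5491/7 = 784.43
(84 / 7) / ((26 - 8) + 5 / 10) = 24/37 = 0.65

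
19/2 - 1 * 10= -1/2 = -0.50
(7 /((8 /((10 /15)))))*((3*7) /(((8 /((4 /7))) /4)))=7/2 = 3.50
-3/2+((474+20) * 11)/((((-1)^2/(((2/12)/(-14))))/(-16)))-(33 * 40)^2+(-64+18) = -73139323/42 = -1741412.45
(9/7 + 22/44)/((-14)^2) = 25/2744 = 0.01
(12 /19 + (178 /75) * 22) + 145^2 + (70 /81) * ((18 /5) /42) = 270324311/12825 = 21077.92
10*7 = 70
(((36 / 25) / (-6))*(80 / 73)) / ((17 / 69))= -6624/6205 = -1.07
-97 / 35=-2.77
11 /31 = 0.35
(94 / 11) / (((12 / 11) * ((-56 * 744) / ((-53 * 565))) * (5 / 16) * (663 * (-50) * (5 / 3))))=-281483/863226000 = 0.00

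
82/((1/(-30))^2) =73800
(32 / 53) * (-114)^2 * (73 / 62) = 15179328/1643 = 9238.79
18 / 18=1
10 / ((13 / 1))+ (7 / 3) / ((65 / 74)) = 668/195 = 3.43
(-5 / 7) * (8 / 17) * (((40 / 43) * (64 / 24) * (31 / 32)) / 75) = -496/46053 = -0.01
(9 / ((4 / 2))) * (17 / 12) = 51/8 = 6.38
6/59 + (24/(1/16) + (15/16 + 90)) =448437/944 = 475.04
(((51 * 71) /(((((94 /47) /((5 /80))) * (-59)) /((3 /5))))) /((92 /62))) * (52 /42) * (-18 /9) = 1459263/759920 = 1.92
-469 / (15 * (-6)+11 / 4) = 1876/349 = 5.38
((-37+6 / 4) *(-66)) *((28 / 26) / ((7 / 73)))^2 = 49943388/169 = 295523.01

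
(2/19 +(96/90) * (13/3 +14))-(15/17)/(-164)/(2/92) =4745623/238374 = 19.91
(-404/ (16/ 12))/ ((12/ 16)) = -404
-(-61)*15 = 915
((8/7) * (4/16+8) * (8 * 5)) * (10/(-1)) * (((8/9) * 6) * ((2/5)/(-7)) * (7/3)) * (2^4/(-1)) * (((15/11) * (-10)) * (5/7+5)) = 163840000/49 = 3343673.47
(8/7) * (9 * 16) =1152/7 = 164.57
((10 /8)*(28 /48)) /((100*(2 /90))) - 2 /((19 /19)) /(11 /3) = -153/704 = -0.22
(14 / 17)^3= 2744/4913 = 0.56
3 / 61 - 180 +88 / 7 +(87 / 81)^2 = -51743252/311283 = -166.23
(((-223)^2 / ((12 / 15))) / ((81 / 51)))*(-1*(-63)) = 2465729.58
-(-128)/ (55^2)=128/3025 = 0.04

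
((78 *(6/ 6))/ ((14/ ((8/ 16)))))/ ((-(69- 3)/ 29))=-377/308 = -1.22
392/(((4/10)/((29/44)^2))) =425.71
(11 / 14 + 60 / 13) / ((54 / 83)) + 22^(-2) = 8.30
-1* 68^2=-4624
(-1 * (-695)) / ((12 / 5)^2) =17375/144 = 120.66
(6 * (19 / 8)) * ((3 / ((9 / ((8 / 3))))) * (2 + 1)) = 38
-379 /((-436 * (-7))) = -379/3052 = -0.12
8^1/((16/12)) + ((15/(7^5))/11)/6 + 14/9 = 25143317/3327786 = 7.56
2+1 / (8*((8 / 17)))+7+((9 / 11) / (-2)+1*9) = 12571/704 = 17.86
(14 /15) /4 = 0.23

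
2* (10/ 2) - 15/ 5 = 7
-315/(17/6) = -1890/17 = -111.18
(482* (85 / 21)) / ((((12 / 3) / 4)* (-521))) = -40970/10941 = -3.74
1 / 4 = 0.25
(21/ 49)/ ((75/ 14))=2/25 = 0.08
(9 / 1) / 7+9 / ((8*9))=79/56 = 1.41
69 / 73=0.95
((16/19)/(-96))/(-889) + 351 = 35572447/101346 = 351.00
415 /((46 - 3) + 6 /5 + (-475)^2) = 2075/1128346 = 0.00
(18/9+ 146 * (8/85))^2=1790244/7225 = 247.78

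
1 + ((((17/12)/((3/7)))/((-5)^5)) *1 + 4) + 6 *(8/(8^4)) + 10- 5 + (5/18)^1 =8230751/800000 = 10.29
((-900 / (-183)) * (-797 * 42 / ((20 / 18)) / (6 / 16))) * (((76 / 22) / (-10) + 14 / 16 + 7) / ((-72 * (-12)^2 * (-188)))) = -18483227/12110208 = -1.53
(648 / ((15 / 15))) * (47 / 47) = 648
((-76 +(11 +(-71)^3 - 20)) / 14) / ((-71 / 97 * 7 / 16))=277804896/3479 = 79851.94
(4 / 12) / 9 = 1/27 = 0.04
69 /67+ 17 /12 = 1967/804 = 2.45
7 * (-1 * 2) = -14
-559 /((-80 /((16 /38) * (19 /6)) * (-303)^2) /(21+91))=15652/1377135 = 0.01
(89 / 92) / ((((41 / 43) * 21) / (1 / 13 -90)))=-639109/147108 = -4.34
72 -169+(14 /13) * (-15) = -1471/13 = -113.15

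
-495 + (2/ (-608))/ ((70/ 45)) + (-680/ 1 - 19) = -5081673/4256 = -1194.00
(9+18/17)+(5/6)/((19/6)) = 3334/323 = 10.32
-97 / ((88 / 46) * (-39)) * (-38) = -49.40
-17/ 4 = -4.25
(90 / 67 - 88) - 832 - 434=-90628/67 = -1352.66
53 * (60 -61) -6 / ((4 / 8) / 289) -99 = -3620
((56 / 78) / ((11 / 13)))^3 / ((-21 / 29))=-90944/107811 = -0.84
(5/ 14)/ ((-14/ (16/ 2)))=-10/49 = -0.20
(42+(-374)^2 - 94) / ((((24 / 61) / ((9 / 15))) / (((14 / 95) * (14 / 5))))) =208966968/2375 = 87986.09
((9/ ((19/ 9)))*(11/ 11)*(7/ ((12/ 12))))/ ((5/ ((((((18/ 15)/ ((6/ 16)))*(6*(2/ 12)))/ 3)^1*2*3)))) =18144/475 = 38.20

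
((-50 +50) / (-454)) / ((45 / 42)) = 0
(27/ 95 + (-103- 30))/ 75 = -12608/7125 = -1.77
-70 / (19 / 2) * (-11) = 1540/19 = 81.05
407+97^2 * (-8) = -74865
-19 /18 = -1.06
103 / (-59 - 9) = -103/68 = -1.51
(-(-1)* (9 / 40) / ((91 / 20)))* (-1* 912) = -4104/91 = -45.10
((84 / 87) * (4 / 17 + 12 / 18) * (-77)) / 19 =-99176/28101 = -3.53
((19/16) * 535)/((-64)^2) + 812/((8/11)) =73181109/65536 = 1116.66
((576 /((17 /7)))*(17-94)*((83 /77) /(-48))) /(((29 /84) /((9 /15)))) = 1756944/2465 = 712.76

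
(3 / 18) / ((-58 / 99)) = -33/116 = -0.28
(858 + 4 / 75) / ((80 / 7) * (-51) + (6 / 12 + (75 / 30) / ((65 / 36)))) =-11712428/7930275 = -1.48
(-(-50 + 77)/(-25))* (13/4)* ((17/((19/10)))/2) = 5967/380 = 15.70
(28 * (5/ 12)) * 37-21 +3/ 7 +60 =9893/21 = 471.10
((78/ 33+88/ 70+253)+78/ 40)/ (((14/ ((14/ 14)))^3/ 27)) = 10751373/4225760 = 2.54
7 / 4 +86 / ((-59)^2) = 24711/13924 = 1.77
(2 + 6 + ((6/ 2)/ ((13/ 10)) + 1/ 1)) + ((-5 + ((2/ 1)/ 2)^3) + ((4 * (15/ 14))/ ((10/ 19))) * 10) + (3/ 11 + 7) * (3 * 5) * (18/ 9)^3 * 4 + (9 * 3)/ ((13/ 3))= 3589462/1001 = 3585.88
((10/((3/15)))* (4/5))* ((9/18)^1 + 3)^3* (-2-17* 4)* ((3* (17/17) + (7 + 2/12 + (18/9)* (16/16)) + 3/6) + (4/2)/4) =-4741975/3 = -1580658.33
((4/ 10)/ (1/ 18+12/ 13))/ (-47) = -468/53815 = -0.01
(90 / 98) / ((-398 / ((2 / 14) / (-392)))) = 45/53513488 = 0.00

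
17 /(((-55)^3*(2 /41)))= -697/332750 = 0.00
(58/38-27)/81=-484/1539 = -0.31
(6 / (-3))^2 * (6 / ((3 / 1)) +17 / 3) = 92/3 = 30.67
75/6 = 25/2 = 12.50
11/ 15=0.73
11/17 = 0.65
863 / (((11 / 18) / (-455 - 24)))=-7440786/11 = -676435.09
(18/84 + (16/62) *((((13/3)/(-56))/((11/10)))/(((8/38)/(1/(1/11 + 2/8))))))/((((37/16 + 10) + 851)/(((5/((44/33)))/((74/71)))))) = -53605/332713731 = 0.00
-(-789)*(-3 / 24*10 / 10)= -789/8 = -98.62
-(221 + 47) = -268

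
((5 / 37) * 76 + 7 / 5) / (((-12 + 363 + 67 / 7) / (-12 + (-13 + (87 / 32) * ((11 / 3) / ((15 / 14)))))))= -56930671/112065600 = -0.51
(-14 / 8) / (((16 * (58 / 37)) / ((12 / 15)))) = -259/4640 = -0.06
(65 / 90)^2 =169/324 = 0.52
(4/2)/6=1/3 = 0.33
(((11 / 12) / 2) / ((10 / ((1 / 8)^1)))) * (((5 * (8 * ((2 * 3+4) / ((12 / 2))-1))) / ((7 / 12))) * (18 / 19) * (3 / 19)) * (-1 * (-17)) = 1683/2527 = 0.67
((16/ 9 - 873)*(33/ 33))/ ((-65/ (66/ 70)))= 12.64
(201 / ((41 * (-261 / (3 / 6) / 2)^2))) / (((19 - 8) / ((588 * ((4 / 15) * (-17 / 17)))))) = -52528/51204285 = 0.00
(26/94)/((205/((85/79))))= 221/152233 = 0.00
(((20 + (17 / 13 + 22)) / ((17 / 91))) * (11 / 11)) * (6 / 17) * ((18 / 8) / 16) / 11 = 106407/101728 = 1.05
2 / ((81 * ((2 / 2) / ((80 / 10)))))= 16/81 = 0.20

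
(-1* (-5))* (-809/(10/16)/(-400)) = 809/50 = 16.18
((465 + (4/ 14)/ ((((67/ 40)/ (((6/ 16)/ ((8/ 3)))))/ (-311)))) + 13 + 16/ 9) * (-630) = -39873065/134 = -297560.19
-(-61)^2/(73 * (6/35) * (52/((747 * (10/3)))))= -54047525/3796 = -14238.02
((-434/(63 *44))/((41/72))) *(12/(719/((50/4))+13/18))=-669600/11820259 = -0.06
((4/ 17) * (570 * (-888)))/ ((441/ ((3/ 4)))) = -168720/833 = -202.55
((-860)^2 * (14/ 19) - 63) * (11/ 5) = 113885233/95 = 1198791.93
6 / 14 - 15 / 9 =-26/21 = -1.24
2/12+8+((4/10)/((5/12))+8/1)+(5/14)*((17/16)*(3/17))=288853/16800 = 17.19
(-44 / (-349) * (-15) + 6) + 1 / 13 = 4.19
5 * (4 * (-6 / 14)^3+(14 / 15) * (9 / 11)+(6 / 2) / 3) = 27331/3773 = 7.24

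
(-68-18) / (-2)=43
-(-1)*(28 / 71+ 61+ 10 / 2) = 4714/71 = 66.39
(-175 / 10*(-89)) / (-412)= -3115/824 = -3.78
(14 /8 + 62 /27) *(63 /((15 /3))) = 3059/60 = 50.98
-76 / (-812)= 19/203 = 0.09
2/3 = 0.67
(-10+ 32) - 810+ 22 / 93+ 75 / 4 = -286073/372 = -769.01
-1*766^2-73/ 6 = -3520609/6 = -586768.17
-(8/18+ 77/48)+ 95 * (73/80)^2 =887659/11520 = 77.05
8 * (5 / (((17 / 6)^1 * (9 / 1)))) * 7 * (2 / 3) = 1120/153 = 7.32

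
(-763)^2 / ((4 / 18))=5239521/2 = 2619760.50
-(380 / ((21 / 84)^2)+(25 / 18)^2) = -1970545/324 = -6081.93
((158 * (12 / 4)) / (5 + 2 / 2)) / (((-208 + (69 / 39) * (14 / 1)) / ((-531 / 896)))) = 181779/711424 = 0.26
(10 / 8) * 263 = 1315/4 = 328.75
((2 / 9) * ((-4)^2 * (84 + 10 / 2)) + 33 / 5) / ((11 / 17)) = 247129/495 = 499.25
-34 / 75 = -0.45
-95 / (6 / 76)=-1203.33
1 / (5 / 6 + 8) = 6/53 = 0.11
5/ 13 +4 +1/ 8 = 469/104 = 4.51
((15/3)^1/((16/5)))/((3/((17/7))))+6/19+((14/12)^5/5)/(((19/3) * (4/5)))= 2297305/1378944 = 1.67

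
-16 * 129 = -2064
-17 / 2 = -8.50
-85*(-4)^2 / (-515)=272/103 = 2.64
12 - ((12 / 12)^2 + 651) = -640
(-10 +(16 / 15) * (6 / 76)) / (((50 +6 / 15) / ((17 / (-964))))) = 2669/769272 = 0.00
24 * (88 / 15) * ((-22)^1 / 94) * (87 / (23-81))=11616/235 = 49.43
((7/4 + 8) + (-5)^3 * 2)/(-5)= 961/20 = 48.05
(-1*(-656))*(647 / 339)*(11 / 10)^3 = 70614874/42375 = 1666.43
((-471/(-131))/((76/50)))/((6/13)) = 51025/9956 = 5.13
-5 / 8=-0.62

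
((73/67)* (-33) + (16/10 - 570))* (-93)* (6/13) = 25940.79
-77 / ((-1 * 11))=7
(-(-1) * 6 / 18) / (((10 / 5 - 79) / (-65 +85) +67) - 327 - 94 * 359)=-20/2040591 = 0.00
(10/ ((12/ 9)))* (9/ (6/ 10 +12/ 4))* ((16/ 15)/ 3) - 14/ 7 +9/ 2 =9.17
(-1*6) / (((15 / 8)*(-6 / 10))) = 5.33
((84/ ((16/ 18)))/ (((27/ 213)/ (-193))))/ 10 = -287763/20 = -14388.15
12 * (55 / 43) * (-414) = -273240/43 = -6354.42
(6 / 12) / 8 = 1/16 = 0.06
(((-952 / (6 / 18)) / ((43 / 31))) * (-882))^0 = 1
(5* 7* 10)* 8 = 2800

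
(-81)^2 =6561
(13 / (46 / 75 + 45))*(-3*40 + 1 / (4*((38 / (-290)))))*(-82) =370368375/129998 = 2849.03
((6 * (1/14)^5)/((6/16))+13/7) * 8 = 249708/16807 = 14.86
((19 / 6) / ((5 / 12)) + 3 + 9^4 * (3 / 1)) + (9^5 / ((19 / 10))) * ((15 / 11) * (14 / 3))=227251312/1045 = 217465.37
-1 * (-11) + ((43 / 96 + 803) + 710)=146347/96 = 1524.45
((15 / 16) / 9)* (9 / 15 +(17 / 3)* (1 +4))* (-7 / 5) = -1519/360 = -4.22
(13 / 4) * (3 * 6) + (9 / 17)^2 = 33975/578 = 58.78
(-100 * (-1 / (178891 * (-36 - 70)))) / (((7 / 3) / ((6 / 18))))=-50/66368561 = 0.00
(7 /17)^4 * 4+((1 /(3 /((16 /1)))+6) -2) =2367400/250563 = 9.45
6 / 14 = 0.43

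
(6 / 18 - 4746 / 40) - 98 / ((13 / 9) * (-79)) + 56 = -3787033/61620 = -61.46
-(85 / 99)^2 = -7225/9801 = -0.74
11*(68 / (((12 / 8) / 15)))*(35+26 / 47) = 12499080/47 = 265937.87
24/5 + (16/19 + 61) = 6331/95 = 66.64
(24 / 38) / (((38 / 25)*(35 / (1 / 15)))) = 2/2527 = 0.00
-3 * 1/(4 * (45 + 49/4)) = -3/229 = -0.01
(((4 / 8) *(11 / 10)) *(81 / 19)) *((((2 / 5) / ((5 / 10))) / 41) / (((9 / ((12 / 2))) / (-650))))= -15444/779 = -19.83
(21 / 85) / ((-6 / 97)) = -679/170 = -3.99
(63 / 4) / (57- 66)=-7/4 = -1.75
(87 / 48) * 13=377/16 = 23.56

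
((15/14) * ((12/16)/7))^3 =91125/60236288 = 0.00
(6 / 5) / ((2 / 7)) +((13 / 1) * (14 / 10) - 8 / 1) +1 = 77/5 = 15.40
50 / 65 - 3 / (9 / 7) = -61/39 = -1.56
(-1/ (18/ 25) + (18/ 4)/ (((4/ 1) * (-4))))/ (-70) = 481/20160 = 0.02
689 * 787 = 542243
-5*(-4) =20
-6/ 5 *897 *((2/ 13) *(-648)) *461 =247346784/5 = 49469356.80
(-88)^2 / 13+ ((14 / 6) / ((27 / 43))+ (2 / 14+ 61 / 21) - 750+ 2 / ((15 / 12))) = -5378767/36855 = -145.94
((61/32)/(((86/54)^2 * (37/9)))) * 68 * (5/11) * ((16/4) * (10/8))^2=850469625/6020344 = 141.27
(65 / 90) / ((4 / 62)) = 403/36 = 11.19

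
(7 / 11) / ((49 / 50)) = 50/77 = 0.65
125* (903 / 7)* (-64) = -1032000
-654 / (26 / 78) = -1962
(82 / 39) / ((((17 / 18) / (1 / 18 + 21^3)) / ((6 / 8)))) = 525743/34 = 15463.03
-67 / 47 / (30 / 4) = -134/705 = -0.19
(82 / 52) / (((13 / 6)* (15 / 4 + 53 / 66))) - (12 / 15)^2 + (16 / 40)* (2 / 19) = -21133496/48245275 = -0.44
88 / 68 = 22/17 = 1.29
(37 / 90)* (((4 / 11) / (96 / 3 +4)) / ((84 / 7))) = 37/106920 = 0.00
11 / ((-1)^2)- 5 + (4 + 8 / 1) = 18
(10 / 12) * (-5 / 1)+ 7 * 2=59/6 = 9.83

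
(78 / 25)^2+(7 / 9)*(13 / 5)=66131/5625 = 11.76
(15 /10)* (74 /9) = 37/3 = 12.33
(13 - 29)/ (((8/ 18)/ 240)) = -8640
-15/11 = -1.36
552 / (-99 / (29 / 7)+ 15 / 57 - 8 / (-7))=-1064532/43373 = -24.54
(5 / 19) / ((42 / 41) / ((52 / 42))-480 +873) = 533/797658 = 0.00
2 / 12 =1/6 = 0.17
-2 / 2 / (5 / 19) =-19/5 = -3.80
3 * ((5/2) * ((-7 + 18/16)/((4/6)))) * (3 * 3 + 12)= -1387.97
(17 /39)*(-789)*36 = -160956/13 = -12381.23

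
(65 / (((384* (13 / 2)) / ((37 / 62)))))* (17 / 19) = 3145/226176 = 0.01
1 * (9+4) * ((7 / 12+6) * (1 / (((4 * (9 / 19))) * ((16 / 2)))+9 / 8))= 352261/3456 = 101.93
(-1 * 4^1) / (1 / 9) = -36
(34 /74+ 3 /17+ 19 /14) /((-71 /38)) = -333469/312613 = -1.07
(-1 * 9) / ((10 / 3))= -27/10 = -2.70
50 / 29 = 1.72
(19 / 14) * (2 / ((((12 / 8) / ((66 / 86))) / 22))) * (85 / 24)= 195415/1806 = 108.20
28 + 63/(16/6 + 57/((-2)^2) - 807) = 27.92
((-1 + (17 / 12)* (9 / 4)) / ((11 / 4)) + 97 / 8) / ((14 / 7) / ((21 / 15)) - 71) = -7959/42856 = -0.19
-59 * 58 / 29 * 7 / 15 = -826/15 = -55.07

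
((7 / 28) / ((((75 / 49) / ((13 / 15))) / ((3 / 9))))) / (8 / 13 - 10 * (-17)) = 8281/29943000 = 0.00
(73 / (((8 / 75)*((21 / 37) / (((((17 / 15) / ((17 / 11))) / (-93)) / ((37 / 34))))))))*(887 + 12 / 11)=-60616645/7812 = -7759.43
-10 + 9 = -1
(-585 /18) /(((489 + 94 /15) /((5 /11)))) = -4875/163438 = -0.03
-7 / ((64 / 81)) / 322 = -81/2944 = -0.03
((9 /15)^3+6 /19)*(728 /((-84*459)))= -10946/1090125 = -0.01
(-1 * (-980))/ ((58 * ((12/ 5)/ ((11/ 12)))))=13475/2088 = 6.45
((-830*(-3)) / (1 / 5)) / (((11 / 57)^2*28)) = 20225025/1694 = 11939.21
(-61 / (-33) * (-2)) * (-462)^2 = -789096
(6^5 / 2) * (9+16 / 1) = 97200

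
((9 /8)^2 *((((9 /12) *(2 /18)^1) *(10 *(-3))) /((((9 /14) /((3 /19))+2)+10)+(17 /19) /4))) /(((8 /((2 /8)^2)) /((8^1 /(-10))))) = 10773/8877056 = 0.00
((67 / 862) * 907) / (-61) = -60769/52582 = -1.16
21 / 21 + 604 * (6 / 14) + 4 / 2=1833/7 = 261.86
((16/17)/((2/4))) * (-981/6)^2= 855432/17 = 50319.53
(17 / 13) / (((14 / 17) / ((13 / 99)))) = 0.21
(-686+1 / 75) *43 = -2212307/75 = -29497.43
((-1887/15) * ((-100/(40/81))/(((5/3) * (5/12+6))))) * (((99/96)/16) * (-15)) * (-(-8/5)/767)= -4.80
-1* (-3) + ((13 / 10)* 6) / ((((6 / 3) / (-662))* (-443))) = 19554/2215 = 8.83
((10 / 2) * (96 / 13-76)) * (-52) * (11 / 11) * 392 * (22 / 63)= 21978880/9 = 2442097.78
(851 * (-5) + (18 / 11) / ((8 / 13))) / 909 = -187103/39996 = -4.68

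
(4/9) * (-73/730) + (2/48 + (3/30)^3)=-2/1125 = 0.00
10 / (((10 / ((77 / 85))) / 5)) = 77/17 = 4.53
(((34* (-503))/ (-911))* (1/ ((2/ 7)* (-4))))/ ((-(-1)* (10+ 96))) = -59857/386264 = -0.15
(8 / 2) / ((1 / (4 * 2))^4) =16384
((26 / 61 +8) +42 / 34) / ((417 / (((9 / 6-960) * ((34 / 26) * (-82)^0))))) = -6402141/220454 = -29.04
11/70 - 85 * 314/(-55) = 373781/770 = 485.43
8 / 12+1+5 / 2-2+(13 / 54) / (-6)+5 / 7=6443/2268 = 2.84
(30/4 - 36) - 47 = -151/2 = -75.50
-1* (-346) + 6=352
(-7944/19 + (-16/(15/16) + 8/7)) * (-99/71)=28574304/47215 = 605.20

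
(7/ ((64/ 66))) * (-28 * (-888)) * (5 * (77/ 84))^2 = 60327575/16 = 3770473.44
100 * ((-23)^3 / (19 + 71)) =-121670/9 = -13518.89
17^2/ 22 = 289/22 = 13.14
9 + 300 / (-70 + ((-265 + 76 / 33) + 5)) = 43713/5407 = 8.08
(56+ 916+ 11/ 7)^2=46444225/49 = 947841.33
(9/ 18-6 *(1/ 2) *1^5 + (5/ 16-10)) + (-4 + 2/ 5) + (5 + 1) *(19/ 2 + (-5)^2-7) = 11937/80 = 149.21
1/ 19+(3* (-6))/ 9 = -37/19 = -1.95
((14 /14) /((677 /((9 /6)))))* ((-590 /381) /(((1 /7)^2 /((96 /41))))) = -1387680/3525139 = -0.39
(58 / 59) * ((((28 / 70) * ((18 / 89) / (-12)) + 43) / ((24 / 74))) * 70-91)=9032.64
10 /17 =0.59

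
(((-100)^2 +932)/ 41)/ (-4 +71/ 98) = -357112/4387 = -81.40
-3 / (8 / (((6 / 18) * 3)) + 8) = -3/16 = -0.19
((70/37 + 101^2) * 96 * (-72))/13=-200717568/37 = -5424799.14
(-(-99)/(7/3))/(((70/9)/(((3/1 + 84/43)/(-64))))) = -569349/1348480 = -0.42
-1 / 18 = -0.06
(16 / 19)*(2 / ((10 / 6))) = 96/95 = 1.01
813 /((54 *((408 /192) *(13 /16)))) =17344/1989 = 8.72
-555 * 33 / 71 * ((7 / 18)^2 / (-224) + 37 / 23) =-780330925/1881216 = -414.80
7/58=0.12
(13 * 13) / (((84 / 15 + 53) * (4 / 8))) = 1690/293 = 5.77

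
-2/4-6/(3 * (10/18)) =-41/10 = -4.10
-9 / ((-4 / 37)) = 333/4 = 83.25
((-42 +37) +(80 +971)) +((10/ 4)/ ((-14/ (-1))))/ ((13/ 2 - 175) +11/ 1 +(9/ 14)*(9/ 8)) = 18366694/17559 = 1046.00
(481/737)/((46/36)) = 8658/16951 = 0.51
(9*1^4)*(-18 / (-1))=162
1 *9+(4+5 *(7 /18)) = 14.94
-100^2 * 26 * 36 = -9360000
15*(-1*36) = -540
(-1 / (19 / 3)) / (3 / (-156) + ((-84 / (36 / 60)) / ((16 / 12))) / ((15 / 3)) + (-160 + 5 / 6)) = 468/534071 = 0.00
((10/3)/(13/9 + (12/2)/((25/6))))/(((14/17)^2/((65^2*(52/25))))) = 476199750/31801 = 14974.36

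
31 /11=2.82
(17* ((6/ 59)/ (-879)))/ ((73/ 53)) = -1802/1261951 = 0.00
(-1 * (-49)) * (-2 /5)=-98/5 = -19.60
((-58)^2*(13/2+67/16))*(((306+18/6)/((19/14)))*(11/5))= 18008921.70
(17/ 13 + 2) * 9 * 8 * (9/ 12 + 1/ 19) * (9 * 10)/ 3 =1416420/247 = 5734.49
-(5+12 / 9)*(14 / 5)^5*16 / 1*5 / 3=-163498496/5625 = -29066.40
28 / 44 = 0.64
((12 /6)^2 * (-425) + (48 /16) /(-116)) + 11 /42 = -4140625/2436 = -1699.76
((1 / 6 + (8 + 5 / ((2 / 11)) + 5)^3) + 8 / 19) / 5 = 6058481/456 = 13286.14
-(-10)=10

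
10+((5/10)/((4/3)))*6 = 49/4 = 12.25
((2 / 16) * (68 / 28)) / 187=1/616 = 0.00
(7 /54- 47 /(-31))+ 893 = 1497637/1674 = 894.65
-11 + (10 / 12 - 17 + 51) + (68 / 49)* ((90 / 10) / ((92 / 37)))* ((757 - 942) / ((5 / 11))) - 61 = -14075483/6762 = -2081.56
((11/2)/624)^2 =121/1557504 = 0.00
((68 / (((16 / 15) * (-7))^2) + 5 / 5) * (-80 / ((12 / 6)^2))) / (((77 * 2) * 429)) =-34805/51795744 = 0.00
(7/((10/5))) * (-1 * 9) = -63/2 = -31.50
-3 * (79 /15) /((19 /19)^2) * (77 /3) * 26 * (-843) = 44442398/5 = 8888479.60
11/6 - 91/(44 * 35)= 1.77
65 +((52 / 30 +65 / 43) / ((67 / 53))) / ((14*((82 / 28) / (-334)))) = 78117689/1771815 = 44.09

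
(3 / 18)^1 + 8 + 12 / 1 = 20.17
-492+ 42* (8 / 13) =-6060/13 = -466.15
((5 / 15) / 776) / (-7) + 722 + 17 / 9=35389477/48888 = 723.89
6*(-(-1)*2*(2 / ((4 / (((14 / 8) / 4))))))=2.62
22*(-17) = -374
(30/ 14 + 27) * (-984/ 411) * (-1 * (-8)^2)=4282368/959 = 4465.45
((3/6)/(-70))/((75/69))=-23/3500 = -0.01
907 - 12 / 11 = 9965/11 = 905.91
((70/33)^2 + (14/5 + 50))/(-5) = -311996/27225 = -11.46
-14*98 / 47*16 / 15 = -21952/705 = -31.14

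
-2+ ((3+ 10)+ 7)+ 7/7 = 19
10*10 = 100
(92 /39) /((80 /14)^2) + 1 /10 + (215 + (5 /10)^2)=3360587/15600 = 215.42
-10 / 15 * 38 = -76/3 = -25.33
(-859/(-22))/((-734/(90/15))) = -2577/8074 = -0.32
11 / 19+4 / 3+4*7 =1705/57 = 29.91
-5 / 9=-0.56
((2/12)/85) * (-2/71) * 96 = -32/6035 = -0.01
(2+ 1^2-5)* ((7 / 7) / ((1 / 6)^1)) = -12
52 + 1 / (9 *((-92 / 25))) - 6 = 38063/828 = 45.97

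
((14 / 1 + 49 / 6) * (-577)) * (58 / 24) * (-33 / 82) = 24480379/1968 = 12439.22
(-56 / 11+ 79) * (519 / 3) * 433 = 60901017/11 = 5536456.09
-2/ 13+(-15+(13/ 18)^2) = -61631/4212 = -14.63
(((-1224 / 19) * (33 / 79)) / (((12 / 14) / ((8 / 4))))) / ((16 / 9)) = -106029/3002 = -35.32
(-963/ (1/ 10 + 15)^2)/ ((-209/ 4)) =385200/4765409 = 0.08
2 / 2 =1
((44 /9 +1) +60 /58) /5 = 1807/1305 = 1.38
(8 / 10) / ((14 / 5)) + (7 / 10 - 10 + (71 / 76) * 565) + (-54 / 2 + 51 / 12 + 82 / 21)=997439/1995 = 499.97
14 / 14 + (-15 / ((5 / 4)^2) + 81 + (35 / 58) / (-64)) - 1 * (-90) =3013969/18560 = 162.39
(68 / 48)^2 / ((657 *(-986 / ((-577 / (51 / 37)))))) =21349/16461792 = 0.00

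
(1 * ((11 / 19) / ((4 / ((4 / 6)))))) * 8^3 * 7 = 19712/57 = 345.82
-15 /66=-5/22 = -0.23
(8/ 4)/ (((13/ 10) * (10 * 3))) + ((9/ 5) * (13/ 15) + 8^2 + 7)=70796/975 = 72.61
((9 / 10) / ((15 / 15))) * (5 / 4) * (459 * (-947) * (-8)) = 3912057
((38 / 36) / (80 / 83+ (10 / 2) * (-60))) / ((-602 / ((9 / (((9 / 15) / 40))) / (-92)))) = -7885/206194632 = 0.00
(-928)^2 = 861184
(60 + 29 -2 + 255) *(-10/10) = -342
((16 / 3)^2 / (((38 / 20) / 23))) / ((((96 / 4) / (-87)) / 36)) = -853760/19 = -44934.74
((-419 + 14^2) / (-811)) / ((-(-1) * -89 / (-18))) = 4014/72179 = 0.06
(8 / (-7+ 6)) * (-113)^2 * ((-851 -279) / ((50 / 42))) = 96962678.40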